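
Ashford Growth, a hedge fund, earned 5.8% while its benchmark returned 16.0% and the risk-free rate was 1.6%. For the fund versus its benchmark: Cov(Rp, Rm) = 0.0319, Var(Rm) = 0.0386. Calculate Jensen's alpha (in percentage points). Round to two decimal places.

-7.70

β = Cov / Var = 0.0319 / 0.0386 = 0.8264
E[R] = Rf + β(Rm − Rf) = 1.6% + 0.8264 × (16.0% − 1.6%) = 13.5002%
α = Rp − E[R] = 5.8% − 13.5002% = -7.7002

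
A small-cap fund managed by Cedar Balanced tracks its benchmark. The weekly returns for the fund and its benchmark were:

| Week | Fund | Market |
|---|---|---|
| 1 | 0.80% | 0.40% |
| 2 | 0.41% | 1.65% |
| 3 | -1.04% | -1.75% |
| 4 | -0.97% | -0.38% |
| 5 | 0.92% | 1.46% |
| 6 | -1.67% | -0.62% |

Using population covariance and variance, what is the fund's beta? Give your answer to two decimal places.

r̄p = -0.2583%,  r̄m = 0.1267%
Cov = Σ(rp − r̄p)(rm − r̄m) / 6 = 0.9600
Var(rm) = Σ(rm − r̄m)² / 6 = 1.4182
β = Cov / Var = 0.9600 / 1.4182 = 0.6769

0.68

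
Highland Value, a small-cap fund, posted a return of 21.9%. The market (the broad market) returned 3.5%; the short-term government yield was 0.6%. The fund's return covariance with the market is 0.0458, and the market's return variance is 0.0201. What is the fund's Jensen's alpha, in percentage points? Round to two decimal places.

β = Cov / Var = 0.0458 / 0.0201 = 2.2786
E[R] = Rf + β(Rm − Rf) = 0.6% + 2.2786 × (3.5% − 0.6%) = 7.2079%
α = Rp − E[R] = 21.9% − 7.2079% = 14.6921

14.69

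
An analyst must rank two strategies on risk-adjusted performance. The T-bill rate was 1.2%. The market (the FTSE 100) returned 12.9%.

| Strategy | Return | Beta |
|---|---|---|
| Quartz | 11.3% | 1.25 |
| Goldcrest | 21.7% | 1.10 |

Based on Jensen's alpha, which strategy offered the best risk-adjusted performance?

Quartz: α = 11.3% − [1.2% + 1.25 × (12.9% − 1.2%)] = -4.525
Goldcrest: α = 21.7% − [1.2% + 1.10 × (12.9% − 1.2%)] = 7.630
Highest: Goldcrest (7.630).

Goldcrest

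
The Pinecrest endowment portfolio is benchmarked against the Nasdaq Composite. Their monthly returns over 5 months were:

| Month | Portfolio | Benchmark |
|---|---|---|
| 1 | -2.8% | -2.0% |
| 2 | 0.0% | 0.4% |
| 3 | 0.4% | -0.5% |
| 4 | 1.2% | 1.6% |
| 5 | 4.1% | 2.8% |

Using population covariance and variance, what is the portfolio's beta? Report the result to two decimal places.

r̄p = 0.5800%,  r̄m = 0.4600%
Cov = Σ(rp − r̄p)(rm − r̄m) / 5 = 3.4932
Var(rm) = Σ(rm − r̄m)² / 5 = 2.7504
β = Cov / Var = 3.4932 / 2.7504 = 1.2701

1.27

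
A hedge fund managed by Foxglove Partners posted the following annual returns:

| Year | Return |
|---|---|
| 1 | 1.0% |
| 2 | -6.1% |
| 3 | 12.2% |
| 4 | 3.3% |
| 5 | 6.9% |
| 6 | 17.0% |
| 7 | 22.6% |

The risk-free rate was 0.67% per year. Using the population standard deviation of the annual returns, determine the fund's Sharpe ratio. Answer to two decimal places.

0.82

r̄ = (1 − 6.1 + 12.2 + 3.3 + 6.9 + 17 + 22.6) / 7 = 8.1286%
Σ(r − r̄)² = 582.7943; population σ = √(582.7943/7) = 9.1245%
Sharpe = (r̄ − rf) / σ = (8.1286 − 0.67) / 9.1245 = 7.4586 / 9.1245 = 0.8174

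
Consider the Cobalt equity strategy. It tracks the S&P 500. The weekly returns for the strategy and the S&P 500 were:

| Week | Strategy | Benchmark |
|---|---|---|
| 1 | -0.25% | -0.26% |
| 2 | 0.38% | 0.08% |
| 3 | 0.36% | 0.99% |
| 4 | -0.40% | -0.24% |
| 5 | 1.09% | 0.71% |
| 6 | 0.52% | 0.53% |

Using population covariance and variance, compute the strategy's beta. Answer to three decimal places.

0.803

r̄p = 0.2833%,  r̄m = 0.3017%
Cov = Σ(rp − r̄p)(rm − r̄m) / 6 = 0.1807
Var(rm) = Σ(rm − r̄m)² / 6 = 0.2251
β = Cov / Var = 0.1807 / 0.2251 = 0.8028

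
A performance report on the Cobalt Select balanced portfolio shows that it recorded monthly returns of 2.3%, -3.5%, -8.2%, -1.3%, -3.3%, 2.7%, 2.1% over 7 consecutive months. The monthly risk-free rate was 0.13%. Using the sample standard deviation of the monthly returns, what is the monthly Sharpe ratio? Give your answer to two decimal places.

Mean return r̄ = -9.20 / 7 = -1.3143%
Sample σ = √[Σ(r − r̄)² / 6] = √[96.9686 / 6] = √16.1614 = 4.0201%
Sharpe = (r̄ − rf) / σ = (-1.3143 − 0.13) / 4.0201 = -1.4443 / 4.0201 = -0.3593

-0.36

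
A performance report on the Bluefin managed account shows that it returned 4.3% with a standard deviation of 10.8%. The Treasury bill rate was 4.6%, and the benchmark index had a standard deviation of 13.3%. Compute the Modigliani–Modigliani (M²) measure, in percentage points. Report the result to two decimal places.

4.23

Sharpe = (Rp − Rf) / σp = (4.3% − 4.6%) / 10.8% = -0.0278
M² = Rf + Sharpe × σm = 4.6% + -0.0278 × 13.3% = 4.2303%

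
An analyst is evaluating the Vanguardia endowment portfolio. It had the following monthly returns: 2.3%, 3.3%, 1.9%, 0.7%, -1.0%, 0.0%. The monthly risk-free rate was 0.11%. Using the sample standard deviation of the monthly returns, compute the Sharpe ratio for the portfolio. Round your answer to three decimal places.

0.686

Mean return r̄ = 7.20 / 6 = 1.2000%
Σ(r − r̄)² = 12.6400; sample σ = √(12.6400/5) = 1.5900%
Sharpe = (r̄ − rf) / σ = (1.2000 − 0.11) / 1.5900 = 1.0900 / 1.5900 = 0.6855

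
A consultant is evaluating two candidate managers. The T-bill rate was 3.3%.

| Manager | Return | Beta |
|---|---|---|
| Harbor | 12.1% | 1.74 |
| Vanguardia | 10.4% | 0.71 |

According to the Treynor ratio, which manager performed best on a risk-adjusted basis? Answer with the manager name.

Harbor: Treynor = (12.1% − 3.3%) / 1.74 = 5.057
Vanguardia: Treynor = (10.4% − 3.3%) / 0.71 = 10.000
Highest: Vanguardia (10.000).

Vanguardia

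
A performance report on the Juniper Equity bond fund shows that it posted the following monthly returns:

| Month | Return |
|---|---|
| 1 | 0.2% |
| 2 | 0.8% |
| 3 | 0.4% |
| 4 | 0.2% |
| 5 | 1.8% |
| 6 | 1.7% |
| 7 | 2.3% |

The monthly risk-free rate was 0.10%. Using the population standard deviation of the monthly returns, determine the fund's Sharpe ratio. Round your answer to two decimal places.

Mean return r̄ = 7.40 / 7 = 1.0571%
Σ(r − r̄)² = (0.2 − 1.0571)² + (0.8 − 1.0571)² + (0.4 − 1.0571)² + … = 4.4771
σ = √[4.4771 / 7] = 0.7997%
Sharpe = (r̄ − rf) / σ = (1.0571 − 0.1) / 0.7997 = 0.9571 / 0.7997 = 1.1968

1.20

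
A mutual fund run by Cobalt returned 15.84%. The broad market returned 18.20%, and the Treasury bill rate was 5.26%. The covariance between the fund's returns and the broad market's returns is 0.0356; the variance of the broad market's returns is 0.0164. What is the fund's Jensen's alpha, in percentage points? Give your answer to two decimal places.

β = Cov / Var = 0.0356 / 0.0164 = 2.1707
E[R] = Rf + β(Rm − Rf) = 5.26% + 2.1707 × (18.20% − 5.26%) = 33.3489%
α = Rp − E[R] = 15.84% − 33.3489% = -17.5089

-17.51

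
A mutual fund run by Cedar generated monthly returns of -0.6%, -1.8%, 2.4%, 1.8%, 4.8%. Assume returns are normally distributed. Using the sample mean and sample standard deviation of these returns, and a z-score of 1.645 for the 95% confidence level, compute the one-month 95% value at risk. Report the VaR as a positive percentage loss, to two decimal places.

2.95

Mean return r̄ = 6.60 / 5 = 1.3200%
Σ(r − r̄)² = (-0.6 − 1.3200)² + (-1.8 − 1.3200)² + … = 26.9280
sample σ = √(26.9280 / 4) = √6.7320 = 2.5946%
VaR = −(r̄ − z·σ) = −(1.3200 − 1.645 × 2.5946) = −(-2.9481) = 2.9481%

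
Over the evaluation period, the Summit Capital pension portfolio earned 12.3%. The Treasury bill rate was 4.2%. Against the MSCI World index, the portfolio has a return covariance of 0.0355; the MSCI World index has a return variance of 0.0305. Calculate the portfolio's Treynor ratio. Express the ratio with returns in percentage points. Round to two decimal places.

β = Cov / Var = 0.0355 / 0.0305 = 1.1639
Treynor = (Rp − Rf) / β = (12.3% − 4.2%) / 1.1639 = 8.10 / 1.1639 = 6.9594

6.96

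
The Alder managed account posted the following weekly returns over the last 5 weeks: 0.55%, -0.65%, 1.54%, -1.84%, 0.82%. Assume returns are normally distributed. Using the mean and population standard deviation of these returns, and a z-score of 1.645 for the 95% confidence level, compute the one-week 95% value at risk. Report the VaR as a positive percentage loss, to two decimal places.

r̄ = (0.55 − 0.65 + 1.54 − 1.84 + 0.82) / 5 = 0.420 / 5 = 0.0840%
Population σ = √[Σ(r − r̄)² / 5] = √[7.1193 / 5] = √1.4239 = 1.1933%
VaR = −(r̄ − z·σ) = −(0.0840 − 1.645 × 1.1933) = −(-1.8790) = 1.8790%

1.88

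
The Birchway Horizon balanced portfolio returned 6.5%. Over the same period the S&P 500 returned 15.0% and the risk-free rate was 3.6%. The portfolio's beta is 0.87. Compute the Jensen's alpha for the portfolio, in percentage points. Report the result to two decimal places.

-7.02

CAPM expected return = Rf + β(Rm − Rf) = 3.6% + 0.87 × (15.0% − 3.6%) = 3.6 + 0.87 × 11.40 = 13.5180%
Jensen's α = Rp − E[R] = 6.5% − 13.5180% = -7.0180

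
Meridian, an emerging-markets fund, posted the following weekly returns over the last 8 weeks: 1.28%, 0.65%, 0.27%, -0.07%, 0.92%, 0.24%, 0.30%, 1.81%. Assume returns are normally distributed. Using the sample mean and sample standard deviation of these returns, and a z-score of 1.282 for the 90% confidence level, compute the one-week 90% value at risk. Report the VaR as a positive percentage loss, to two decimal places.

Mean return r̄ = 5.400 / 8 = 0.6750%
Sample std dev = √[2.7638 / 7] = 0.6284%
VaR = −(r̄ − z·σ) = −(0.6750 − 1.282 × 0.6284) = −(-0.1306) = 0.1306%

0.13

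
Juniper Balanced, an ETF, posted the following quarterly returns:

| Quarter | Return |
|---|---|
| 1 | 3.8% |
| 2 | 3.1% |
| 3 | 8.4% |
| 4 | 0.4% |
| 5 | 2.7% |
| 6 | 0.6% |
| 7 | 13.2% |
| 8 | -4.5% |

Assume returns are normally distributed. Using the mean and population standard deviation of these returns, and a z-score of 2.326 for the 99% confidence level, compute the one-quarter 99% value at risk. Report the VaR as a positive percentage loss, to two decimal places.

r̄ = (3.8 + 3.1 + 8.4 + 0.4 + 2.7 + 0.6 + 13.2 − 4.5) / 8 = 27.70 / 8 = 3.4625%
Population std dev = √[200.9988 / 8] = 5.0125%
VaR = −(r̄ − z·σ) = −(3.4625 − 2.326 × 5.0125) = −(-8.1966) = 8.1966%

8.20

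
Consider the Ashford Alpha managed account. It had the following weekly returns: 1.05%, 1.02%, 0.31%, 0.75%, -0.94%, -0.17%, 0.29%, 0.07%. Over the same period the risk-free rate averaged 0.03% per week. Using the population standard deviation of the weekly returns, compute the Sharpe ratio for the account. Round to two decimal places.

r̄ = (1.05 + 1.02 + 0.31 + 0.75 − 0.94 − 0.17 + 0.29 + 0.07) / 8 = 2.380 / 8 = 0.2975%
Σ(r − r̄)² = (1.05 − 0.2975)² + (1.02 − 0.2975)² + (0.31 − 0.2975)² + … = 3.0950
σ = √[3.0950 / 8] = 0.6220%
Sharpe = (r̄ − rf) / σ = (0.2975 − 0.03) / 0.6220 = 0.2675 / 0.6220 = 0.4301

0.43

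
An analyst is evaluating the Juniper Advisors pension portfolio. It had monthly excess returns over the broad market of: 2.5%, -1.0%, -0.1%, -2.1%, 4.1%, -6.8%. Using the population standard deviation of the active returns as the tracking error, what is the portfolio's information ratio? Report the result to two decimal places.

-0.16

r̄ = (2.5 − 1 − 0.1 − 2.1 + 4.1 − 6.8) / 6 = -0.5667%
Σ(r − r̄)² = 72.7933; population σ = √(72.7933/6) = 3.4831%
IR = r̄ / tracking error = -0.5667 / 3.4831 = -0.1627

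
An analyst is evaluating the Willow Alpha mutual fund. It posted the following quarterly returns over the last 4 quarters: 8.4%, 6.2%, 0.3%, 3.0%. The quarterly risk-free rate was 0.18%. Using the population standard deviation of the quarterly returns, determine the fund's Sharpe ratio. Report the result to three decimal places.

μ = (8.4 + 6.2 + 0.3 + 3) / 4 = 17.90 / 4 = 4.4750%
Σ(r − μ)² = (8.4 − 4.4750)² + (6.2 − 4.4750)² + … = 37.9875
population σ = √(37.9875 / 4) = √9.4969 = 3.0817%
Sharpe = (μ − rf) / σ = (4.4750 − 0.18) / 3.0817 = 4.2950 / 3.0817 = 1.3937

1.394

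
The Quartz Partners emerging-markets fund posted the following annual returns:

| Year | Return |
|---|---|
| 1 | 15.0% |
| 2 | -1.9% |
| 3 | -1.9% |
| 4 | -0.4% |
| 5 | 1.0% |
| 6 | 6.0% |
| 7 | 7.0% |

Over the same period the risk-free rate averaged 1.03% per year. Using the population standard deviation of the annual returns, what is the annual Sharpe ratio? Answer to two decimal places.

μ = (15 − 1.9 − 1.9 − 0.4 + 1 + 6 + 7) / 7 = 3.5429%
Population σ = √[Σ(r − μ)² / 7] = √[230.5171 / 7] = √32.9310 = 5.7386%
Sharpe = (μ − rf) / σ = (3.5429 − 1.03) / 5.7386 = 2.5129 / 5.7386 = 0.4379

0.44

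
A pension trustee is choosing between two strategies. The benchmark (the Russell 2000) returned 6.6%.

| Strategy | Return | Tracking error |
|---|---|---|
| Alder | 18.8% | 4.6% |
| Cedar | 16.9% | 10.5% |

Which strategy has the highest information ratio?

Alder: IR = (18.8% − 6.6%) / 4.6% = 2.652
Cedar: IR = (16.9% − 6.6%) / 10.5% = 0.981
Highest: Alder (2.652).

Alder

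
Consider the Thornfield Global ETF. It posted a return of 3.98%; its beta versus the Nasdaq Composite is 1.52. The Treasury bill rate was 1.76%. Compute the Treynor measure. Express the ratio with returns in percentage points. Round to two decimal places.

Treynor = (Rp − Rf) / β = (3.98% − 1.76%) / 1.52 = 2.22 / 1.52 = 1.4605

1.46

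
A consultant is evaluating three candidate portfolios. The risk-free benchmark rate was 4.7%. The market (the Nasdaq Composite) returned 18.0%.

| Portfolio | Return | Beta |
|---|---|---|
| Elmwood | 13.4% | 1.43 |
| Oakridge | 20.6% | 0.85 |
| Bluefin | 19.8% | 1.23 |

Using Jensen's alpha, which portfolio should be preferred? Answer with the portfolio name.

Oakridge

Elmwood: α = 13.4% − [4.7% + 1.43 × (18.0% − 4.7%)] = -10.319
Oakridge: α = 20.6% − [4.7% + 0.85 × (18.0% − 4.7%)] = 4.595
Bluefin: α = 19.8% − [4.7% + 1.23 × (18.0% − 4.7%)] = -1.259
Highest: Oakridge (4.595).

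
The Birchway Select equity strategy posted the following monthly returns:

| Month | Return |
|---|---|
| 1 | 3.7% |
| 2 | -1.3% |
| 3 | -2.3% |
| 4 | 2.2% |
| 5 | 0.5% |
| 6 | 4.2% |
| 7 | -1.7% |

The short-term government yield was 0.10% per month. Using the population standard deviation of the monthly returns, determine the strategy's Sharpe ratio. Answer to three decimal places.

0.267

r̄ = (3.7 − 1.3 − 2.3 + 2.2 + 0.5 + 4.2 − 1.7) / 7 = 5.30 / 7 = 0.7571%
Population std dev = √[42.2771 / 7] = 2.4576%
Sharpe = (r̄ − rf) / σ = (0.7571 − 0.1) / 2.4576 = 0.6571 / 2.4576 = 0.2674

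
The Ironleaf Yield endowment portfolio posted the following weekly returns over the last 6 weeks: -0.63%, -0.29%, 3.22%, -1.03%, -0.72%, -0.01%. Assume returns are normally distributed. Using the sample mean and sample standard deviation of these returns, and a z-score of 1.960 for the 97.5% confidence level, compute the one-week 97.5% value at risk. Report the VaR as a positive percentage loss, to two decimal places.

Mean return μ = 0.540 / 6 = 0.0900%
Σ(r − μ)² = 12.3802; sample σ = √(12.3802/5) = 1.5735%
VaR = −(μ − z·σ) = −(0.0900 − 1.960 × 1.5735) = −(-2.9941) = 2.9941%

2.99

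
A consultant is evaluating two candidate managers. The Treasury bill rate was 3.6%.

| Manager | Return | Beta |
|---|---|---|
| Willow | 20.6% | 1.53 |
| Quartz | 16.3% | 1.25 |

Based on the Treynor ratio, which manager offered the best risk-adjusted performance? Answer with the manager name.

Willow

Willow: Treynor = (20.6% − 3.6%) / 1.53 = 11.111
Quartz: Treynor = (16.3% − 3.6%) / 1.25 = 10.160
Highest: Willow (11.111).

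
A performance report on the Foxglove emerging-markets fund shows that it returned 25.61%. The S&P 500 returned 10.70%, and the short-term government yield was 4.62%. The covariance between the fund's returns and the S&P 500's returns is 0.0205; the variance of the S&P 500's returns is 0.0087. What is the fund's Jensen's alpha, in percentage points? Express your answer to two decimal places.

6.66

β = Cov / Var = 0.0205 / 0.0087 = 2.3563
E[R] = Rf + β(Rm − Rf) = 4.62% + 2.3563 × (10.70% − 4.62%) = 18.9463%
α = Rp − E[R] = 25.61% − 18.9463% = 6.6637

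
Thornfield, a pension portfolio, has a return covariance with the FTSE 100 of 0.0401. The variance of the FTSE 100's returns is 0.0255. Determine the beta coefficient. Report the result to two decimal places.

1.57

β = Cov(Rp, Rm) / Var(Rm) = 0.0401 / 0.0255 = 1.5725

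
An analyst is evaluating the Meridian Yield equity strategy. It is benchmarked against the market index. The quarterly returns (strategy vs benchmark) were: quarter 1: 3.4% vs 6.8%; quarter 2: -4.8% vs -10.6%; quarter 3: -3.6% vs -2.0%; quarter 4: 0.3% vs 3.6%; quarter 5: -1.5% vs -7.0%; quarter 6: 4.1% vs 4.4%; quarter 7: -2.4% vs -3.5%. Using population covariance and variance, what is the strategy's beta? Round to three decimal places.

0.462

r̄p = -0.6429%,  r̄m = -1.1857%
Cov = Σ(rp − r̄p)(rm − r̄m) / 7 = 16.2692
Var(rm) = Σ(rm − r̄m)² / 7 = 35.1898
β = Cov / Var = 16.2692 / 35.1898 = 0.4623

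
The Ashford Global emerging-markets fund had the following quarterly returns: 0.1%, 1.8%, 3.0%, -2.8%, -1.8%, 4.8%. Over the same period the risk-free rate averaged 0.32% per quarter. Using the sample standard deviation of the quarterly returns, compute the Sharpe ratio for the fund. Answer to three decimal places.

r̄ = (0.1 + 1.8 + 3 − 2.8 − 1.8 + 4.8) / 6 = 5.10 / 6 = 0.8500%
Sample std dev = √[42.0350 / 5] = 2.8995%
Sharpe = (r̄ − rf) / σ = (0.8500 − 0.32) / 2.8995 = 0.5300 / 2.8995 = 0.1828

0.183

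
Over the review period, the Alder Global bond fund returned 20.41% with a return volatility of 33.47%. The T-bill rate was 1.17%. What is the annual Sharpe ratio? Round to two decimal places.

Sharpe = (Rp − Rf) / σp = (20.41% − 1.17%) / 33.47% = 19.24% / 33.47% = 0.5748

0.57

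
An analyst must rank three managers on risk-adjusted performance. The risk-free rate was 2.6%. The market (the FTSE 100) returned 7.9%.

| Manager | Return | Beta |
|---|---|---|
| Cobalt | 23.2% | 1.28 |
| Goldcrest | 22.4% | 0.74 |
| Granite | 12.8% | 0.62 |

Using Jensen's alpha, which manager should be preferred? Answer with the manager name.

Cobalt: α = 23.2% − [2.6% + 1.28 × (7.9% − 2.6%)] = 13.816
Goldcrest: α = 22.4% − [2.6% + 0.74 × (7.9% − 2.6%)] = 15.878
Granite: α = 12.8% − [2.6% + 0.62 × (7.9% − 2.6%)] = 6.914
Highest: Goldcrest (15.878).

Goldcrest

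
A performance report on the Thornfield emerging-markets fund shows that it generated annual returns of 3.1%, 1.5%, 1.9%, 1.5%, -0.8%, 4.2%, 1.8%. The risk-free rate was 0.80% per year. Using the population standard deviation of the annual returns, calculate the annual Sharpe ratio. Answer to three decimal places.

0.758

Mean return r̄ = 13.20 / 7 = 1.8857%
Population std dev = √[14.3486 / 7] = 1.4317%
Sharpe = (r̄ − rf) / σ = (1.8857 − 0.8) / 1.4317 = 1.0857 / 1.4317 = 0.7583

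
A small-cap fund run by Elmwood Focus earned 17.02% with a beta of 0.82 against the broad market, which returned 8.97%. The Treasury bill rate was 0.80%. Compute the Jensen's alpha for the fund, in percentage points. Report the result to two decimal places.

CAPM expected return = Rf + β(Rm − Rf) = 0.80% + 0.82 × (8.97% − 0.80%) = 0.8 + 0.82 × 8.17 = 7.4994%
Jensen's α = Rp − E[R] = 17.02% − 7.4994% = 9.5206

9.52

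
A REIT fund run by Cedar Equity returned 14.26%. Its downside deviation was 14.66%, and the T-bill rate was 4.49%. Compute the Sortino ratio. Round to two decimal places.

0.67

Sortino = (Rp − Rf) / σd = (14.26% − 4.49%) / 14.66% = 9.77% / 14.66% = 0.6664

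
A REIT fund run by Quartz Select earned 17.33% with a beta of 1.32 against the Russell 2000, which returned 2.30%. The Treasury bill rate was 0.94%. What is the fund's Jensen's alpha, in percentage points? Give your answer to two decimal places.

CAPM expected return = Rf + β(Rm − Rf) = 0.94% + 1.32 × (2.30% − 0.94%) = 0.94 + 1.32 × 1.36 = 2.7352%
Jensen's α = Rp − E[R] = 17.33% − 2.7352% = 14.5948

14.59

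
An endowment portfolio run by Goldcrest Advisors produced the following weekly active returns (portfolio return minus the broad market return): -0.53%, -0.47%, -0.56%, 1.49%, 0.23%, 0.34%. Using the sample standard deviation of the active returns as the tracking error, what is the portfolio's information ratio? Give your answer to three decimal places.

Mean return r̄ = 0.500 / 6 = 0.0833%
Sample std dev = √[3.1623 / 5] = 0.7953%
IR = r̄ / tracking error = 0.0833 / 0.7953 = 0.1047

0.105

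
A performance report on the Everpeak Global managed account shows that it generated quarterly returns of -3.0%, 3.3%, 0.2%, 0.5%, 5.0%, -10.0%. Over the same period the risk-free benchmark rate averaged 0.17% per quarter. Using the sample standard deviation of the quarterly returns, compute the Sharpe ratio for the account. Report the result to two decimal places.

-0.16

Mean return r̄ = -4.00 / 6 = -0.6667%
Σ(r − r̄)² = (-3 − (-0.6667))² + (3.3 − (-0.6667))² + (0.2 − (-0.6667))² + … = 142.5133
σ = √[142.5133 / 5] = 5.3388%
Sharpe = (r̄ − rf) / σ = (-0.6667 − 0.17) / 5.3388 = -0.8367 / 5.3388 = -0.1567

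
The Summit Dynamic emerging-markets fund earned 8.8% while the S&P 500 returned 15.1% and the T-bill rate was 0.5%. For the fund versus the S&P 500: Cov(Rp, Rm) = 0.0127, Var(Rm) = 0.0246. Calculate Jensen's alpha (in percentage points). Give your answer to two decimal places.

0.76

β = Cov / Var = 0.0127 / 0.0246 = 0.5163
E[R] = Rf + β(Rm − Rf) = 0.5% + 0.5163 × (15.1% − 0.5%) = 8.0380%
α = Rp − E[R] = 8.8% − 8.0380% = 0.7620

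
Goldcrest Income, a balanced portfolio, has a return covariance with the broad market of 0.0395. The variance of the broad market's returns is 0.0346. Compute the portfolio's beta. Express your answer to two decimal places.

1.14

β = Cov(Rp, Rm) / Var(Rm) = 0.0395 / 0.0346 = 1.1416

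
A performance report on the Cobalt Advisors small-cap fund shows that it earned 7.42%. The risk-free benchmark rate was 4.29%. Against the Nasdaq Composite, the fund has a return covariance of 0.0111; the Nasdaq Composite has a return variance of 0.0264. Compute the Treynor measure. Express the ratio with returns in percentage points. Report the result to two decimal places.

β = Cov / Var = 0.0111 / 0.0264 = 0.4205
Treynor = (Rp − Rf) / β = (7.42% − 4.29%) / 0.4205 = 3.13 / 0.4205 = 7.4435

7.44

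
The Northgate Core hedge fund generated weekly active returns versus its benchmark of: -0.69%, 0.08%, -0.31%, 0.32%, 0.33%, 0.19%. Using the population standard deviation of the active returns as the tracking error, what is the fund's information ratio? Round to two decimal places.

μ = (-0.69 + 0.08 − 0.31 + 0.32 + 0.33 + 0.19) / 6 = -0.0133%
Population σ = √[Σ(r − μ)² / 6] = √[0.8249 / 6] = √0.1375 = 0.3708%
IR = μ / tracking error = -0.0133 / 0.3708 = -0.0359

-0.04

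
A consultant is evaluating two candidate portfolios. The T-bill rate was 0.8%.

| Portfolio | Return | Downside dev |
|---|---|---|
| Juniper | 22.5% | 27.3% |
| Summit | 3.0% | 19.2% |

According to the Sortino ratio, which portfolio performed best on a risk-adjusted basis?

Juniper: Sortino ratio = (22.5% − 0.8%) / 27.3% = 0.795
Summit: Sortino ratio = (3.0% − 0.8%) / 19.2% = 0.115
Highest: Juniper (0.795).

Juniper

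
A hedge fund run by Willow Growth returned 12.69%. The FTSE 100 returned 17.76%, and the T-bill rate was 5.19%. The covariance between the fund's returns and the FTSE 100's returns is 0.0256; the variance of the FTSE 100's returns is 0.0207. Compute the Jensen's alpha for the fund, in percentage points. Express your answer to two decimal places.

β = Cov / Var = 0.0256 / 0.0207 = 1.2367
E[R] = Rf + β(Rm − Rf) = 5.19% + 1.2367 × (17.76% − 5.19%) = 20.7353%
α = Rp − E[R] = 12.69% − 20.7353% = -8.0453

-8.05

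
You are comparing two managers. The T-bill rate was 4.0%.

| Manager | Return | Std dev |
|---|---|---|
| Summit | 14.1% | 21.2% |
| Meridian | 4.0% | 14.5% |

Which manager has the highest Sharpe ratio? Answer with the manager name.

Summit: Sharpe ratio = (14.1% − 4.0%) / 21.2% = 0.476
Meridian: Sharpe ratio = (4.0% − 4.0%) / 14.5% = 0.000
Highest: Summit (0.476).

Summit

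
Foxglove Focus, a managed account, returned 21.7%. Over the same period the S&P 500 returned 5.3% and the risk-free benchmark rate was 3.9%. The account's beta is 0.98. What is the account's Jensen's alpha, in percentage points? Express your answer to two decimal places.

CAPM expected return = Rf + β(Rm − Rf) = 3.9% + 0.98 × (5.3% − 3.9%) = 3.9 + 0.98 × 1.40 = 5.2720%
Jensen's α = Rp − E[R] = 21.7% − 5.2720% = 16.4280

16.43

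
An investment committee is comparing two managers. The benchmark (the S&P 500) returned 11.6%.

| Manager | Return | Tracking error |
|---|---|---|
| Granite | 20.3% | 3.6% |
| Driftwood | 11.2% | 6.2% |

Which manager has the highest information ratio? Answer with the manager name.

Granite

Granite: IR = (20.3% − 11.6%) / 3.6% = 2.417
Driftwood: IR = (11.2% − 11.6%) / 6.2% = -0.065
Highest: Granite (2.417).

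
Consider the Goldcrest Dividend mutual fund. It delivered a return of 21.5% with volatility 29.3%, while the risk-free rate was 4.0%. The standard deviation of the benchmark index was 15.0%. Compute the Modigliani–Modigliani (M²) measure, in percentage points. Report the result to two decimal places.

12.96

Sharpe = (Rp − Rf) / σp = (21.5% − 4.0%) / 29.3% = 0.5973
M² = Rf + Sharpe × σm = 4.0% + 0.5973 × 15.0% = 12.9595%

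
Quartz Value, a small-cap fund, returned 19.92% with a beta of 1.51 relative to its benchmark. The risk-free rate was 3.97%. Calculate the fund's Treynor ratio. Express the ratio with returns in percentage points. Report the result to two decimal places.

10.56

Treynor = (Rp − Rf) / β = (19.92% − 3.97%) / 1.51 = 15.95 / 1.51 = 10.5629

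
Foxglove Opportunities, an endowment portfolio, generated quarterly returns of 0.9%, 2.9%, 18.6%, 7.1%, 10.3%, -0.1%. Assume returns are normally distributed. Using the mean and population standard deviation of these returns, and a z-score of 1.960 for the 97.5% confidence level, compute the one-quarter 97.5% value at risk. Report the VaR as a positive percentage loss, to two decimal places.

6.01

Mean return μ = 39.70 / 6 = 6.6167%
Σ(r − μ)² = (0.9 − 6.6167)² + (2.9 − 6.6167)² + … = 249.0083
σ = √[249.0083 / 6] = 6.4422%
VaR = −(μ − z·σ) = −(6.6167 − 1.960 × 6.4422) = −(-6.0100) = 6.0100%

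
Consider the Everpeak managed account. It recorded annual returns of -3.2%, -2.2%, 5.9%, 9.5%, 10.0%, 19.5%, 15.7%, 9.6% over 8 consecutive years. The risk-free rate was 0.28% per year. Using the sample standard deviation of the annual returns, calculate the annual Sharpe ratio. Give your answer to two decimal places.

0.99

r̄ = (-3.2 − 2.2 + 5.9 + 9.5 + 10 + 19.5 + 15.7 + 9.6) / 8 = 64.80 / 8 = 8.1000%
Σ(r − r̄)² = (-3.2 − 8.1000)² + (-2.2 − 8.1000)² + … = 434.1600
sample σ = √(434.1600 / 7) = √62.0229 = 7.8755%
Sharpe = (r̄ − rf) / σ = (8.1000 − 0.28) / 7.8755 = 7.8200 / 7.8755 = 0.9930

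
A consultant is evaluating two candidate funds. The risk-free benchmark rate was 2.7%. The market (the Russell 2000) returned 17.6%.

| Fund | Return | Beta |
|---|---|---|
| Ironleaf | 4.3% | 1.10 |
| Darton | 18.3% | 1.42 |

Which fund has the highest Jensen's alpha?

Ironleaf: α = 4.3% − [2.7% + 1.10 × (17.6% − 2.7%)] = -14.790
Darton: α = 18.3% − [2.7% + 1.42 × (17.6% − 2.7%)] = -5.558
Highest: Darton (-5.558).

Darton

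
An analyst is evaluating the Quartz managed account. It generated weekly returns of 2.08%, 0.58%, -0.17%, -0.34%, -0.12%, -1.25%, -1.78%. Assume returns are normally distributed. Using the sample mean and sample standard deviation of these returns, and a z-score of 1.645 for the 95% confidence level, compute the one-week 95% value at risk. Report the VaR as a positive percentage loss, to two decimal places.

r̄ = (2.08 + 0.58 − 0.17 − 0.34 − 0.12 − 1.25 − 1.78) / 7 = -1.000 / 7 = -0.1429%
Σ(r − r̄)² = 9.4097; sample σ = √(9.4097/6) = 1.2523%
VaR = −(r̄ − z·σ) = −(-0.1429 − 1.645 × 1.2523) = −(-2.2029) = 2.2029%

2.20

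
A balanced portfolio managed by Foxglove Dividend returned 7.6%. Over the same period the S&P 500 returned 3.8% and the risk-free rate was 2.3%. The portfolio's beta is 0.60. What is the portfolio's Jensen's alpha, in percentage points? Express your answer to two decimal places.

CAPM expected return = Rf + β(Rm − Rf) = 2.3% + 0.60 × (3.8% − 2.3%) = 2.3 + 0.60 × 1.50 = 3.2000%
Jensen's α = Rp − E[R] = 7.6% − 3.2000% = 4.4000

4.40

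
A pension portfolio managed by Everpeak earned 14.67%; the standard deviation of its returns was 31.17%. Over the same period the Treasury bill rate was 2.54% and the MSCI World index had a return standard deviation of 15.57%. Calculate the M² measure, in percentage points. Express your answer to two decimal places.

Sharpe = (Rp − Rf) / σp = (14.67% − 2.54%) / 31.17% = 0.3892
M² = Rf + Sharpe × σm = 2.54% + 0.3892 × 15.57% = 8.5998%

8.60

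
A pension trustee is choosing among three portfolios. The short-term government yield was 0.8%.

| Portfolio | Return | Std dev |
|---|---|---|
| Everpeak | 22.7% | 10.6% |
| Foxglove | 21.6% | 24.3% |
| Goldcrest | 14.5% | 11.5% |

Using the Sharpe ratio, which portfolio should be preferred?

Everpeak

Everpeak: Sharpe ratio = (22.7% − 0.8%) / 10.6% = 2.066
Foxglove: Sharpe ratio = (21.6% − 0.8%) / 24.3% = 0.856
Goldcrest: Sharpe ratio = (14.5% − 0.8%) / 11.5% = 1.191
Highest: Everpeak (2.066).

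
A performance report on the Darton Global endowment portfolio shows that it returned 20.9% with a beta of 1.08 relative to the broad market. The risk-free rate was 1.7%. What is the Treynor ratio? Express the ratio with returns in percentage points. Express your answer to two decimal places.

17.78

Treynor = (Rp − Rf) / β = (20.9% − 1.7%) / 1.08 = 19.20 / 1.08 = 17.7778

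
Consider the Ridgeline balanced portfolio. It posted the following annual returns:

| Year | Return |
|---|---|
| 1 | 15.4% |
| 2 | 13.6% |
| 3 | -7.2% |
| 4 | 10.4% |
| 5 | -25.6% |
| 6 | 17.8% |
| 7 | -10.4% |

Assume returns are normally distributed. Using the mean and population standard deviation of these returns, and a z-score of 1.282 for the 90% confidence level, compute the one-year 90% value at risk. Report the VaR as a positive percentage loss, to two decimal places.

Mean return μ = 14.00 / 7 = 2.0000%
Σ(r − μ)² = 1634.4800; population σ = √(1634.4800/7) = 15.2806%
VaR = −(μ − z·σ) = −(2.0000 − 1.282 × 15.2806) = −(-17.5897) = 17.5897%

17.59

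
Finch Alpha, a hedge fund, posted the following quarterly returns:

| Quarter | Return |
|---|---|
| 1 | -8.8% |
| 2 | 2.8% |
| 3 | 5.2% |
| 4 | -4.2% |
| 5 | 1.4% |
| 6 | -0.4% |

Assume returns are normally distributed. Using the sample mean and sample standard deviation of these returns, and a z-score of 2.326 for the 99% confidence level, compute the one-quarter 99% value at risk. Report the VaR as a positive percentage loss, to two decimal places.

r̄ = (-8.8 + 2.8 + 5.2 − 4.2 + 1.4 − 0.4) / 6 = -4.00 / 6 = -0.6667%
Σ(r − r̄)² = (-8.8 − (-0.6667))² + (2.8 − (-0.6667))² + (5.2 − (-0.6667))² + … = 129.4133
sample σ = √(129.4133 / 5) = √25.8827 = 5.0875%
VaR = −(r̄ − z·σ) = −(-0.6667 − 2.326 × 5.0875) = −(-12.5002) = 12.5002%

12.50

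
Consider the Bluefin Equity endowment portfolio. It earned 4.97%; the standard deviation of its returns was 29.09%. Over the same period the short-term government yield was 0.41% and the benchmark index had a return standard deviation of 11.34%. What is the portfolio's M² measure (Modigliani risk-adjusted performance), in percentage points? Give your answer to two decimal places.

2.19

Sharpe = (Rp − Rf) / σp = (4.97% − 0.41%) / 29.09% = 0.1568
M² = Rf + Sharpe × σm = 0.41% + 0.1568 × 11.34% = 2.1881%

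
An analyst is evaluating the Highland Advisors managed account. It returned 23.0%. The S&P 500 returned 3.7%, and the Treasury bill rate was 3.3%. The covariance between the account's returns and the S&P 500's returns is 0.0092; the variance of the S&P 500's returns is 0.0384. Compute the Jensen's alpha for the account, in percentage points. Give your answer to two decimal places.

19.60

β = Cov / Var = 0.0092 / 0.0384 = 0.2396
E[R] = Rf + β(Rm − Rf) = 3.3% + 0.2396 × (3.7% − 3.3%) = 3.3958%
α = Rp − E[R] = 23.0% − 3.3958% = 19.6042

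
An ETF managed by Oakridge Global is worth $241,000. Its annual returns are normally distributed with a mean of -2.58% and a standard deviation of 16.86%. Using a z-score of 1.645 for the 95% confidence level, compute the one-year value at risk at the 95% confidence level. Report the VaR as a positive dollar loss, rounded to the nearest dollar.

$73,058

Return at the 95% tail: μ − z·σ = -2.58% − 1.645 × 16.86% = -2.58 − 27.7347 = -30.3147%
VaR = −(-30.3147%) × $241,000 = 30.3147% × $241,000 = $73,058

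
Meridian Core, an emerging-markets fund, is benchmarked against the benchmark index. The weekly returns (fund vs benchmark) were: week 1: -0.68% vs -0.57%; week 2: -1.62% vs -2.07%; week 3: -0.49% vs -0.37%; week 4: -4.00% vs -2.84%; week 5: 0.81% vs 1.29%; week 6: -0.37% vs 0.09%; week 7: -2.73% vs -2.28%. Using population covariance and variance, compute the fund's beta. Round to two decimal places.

1.04

r̄p = -1.2971%,  r̄m = -0.9643%
Cov = Σ(rp − r̄p)(rm − r̄m) / 7 = 1.9661
Var(rm) = Σ(rm − r̄m)² / 7 = 1.8820
β = Cov / Var = 1.9661 / 1.8820 = 1.0447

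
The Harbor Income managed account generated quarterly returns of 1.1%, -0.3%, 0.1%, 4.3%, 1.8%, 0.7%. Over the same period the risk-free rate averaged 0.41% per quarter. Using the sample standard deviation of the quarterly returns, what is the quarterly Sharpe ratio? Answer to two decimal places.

0.53

r̄ = (1.1 − 0.3 + 0.1 + 4.3 + 1.8 + 0.7) / 6 = 7.70 / 6 = 1.2833%
Σ(r − r̄)² = 13.6483; sample σ = √(13.6483/5) = 1.6522%
Sharpe = (r̄ − rf) / σ = (1.2833 − 0.41) / 1.6522 = 0.8733 / 1.6522 = 0.5286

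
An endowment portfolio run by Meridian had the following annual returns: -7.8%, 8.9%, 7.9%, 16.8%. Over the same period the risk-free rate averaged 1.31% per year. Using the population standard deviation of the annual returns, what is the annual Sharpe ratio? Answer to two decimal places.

Mean return μ = 25.80 / 4 = 6.4500%
Σ(r − μ)² = (-7.8 − 6.4500)² + (8.9 − 6.4500)² + (7.9 − 6.4500)² + … = 318.2900
population σ = √(318.2900 / 4) = √79.5725 = 8.9203%
Sharpe = (μ − rf) / σ = (6.4500 − 1.31) / 8.9203 = 5.1400 / 8.9203 = 0.5762

0.58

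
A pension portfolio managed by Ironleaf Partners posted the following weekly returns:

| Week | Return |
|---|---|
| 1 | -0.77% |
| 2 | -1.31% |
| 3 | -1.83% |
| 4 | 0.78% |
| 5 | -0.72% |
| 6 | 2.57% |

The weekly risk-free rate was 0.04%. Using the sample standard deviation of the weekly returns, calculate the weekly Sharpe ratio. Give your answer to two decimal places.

μ = (-0.77 − 1.31 − 1.83 + 0.78 − 0.72 + 2.57) / 6 = -0.2133%
Sample std dev = √[13.1165 / 5] = 1.6197%
Sharpe = (μ − rf) / σ = (-0.2133 − 0.04) / 1.6197 = -0.2533 / 1.6197 = -0.1564

-0.16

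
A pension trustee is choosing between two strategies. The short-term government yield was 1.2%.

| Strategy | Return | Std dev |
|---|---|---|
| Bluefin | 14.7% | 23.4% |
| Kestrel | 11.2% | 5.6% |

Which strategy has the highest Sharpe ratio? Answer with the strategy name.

Kestrel

Bluefin: Sharpe ratio = (14.7% − 1.2%) / 23.4% = 0.577
Kestrel: Sharpe ratio = (11.2% − 1.2%) / 5.6% = 1.786
Highest: Kestrel (1.786).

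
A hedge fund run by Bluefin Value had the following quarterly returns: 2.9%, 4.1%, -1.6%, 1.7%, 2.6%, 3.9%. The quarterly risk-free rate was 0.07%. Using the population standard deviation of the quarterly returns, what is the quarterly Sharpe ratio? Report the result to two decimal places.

Mean return μ = 13.60 / 6 = 2.2667%
Σ(r − μ)² = (2.9 − 2.2667)² + (4.1 − 2.2667)² + (-1.6 − 2.2667)² + … = 21.8133
population σ = √(21.8133 / 6) = √3.6356 = 1.9067%
Sharpe = (μ − rf) / σ = (2.2667 − 0.07) / 1.9067 = 2.1967 / 1.9067 = 1.1521

1.15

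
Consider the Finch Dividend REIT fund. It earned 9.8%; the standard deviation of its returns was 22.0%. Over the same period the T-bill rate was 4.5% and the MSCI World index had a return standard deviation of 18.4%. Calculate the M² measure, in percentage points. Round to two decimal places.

Sharpe = (Rp − Rf) / σp = (9.8% − 4.5%) / 22.0% = 0.2409
M² = Rf + Sharpe × σm = 4.5% + 0.2409 × 18.4% = 8.9326%

8.93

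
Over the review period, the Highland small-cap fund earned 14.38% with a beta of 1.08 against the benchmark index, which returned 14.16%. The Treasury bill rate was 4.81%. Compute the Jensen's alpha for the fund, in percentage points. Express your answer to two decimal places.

-0.53

CAPM expected return = Rf + β(Rm − Rf) = 4.81% + 1.08 × (14.16% − 4.81%) = 4.81 + 1.08 × 9.35 = 14.9080%
Jensen's α = Rp − E[R] = 14.38% − 14.9080% = -0.5280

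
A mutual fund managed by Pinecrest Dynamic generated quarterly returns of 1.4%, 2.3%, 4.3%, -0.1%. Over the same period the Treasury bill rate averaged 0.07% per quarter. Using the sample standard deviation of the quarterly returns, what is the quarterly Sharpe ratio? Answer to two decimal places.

Mean return μ = 7.90 / 4 = 1.9750%
Sample std dev = √[10.1475 / 3] = 1.8392%
Sharpe = (μ − rf) / σ = (1.9750 − 0.07) / 1.8392 = 1.9050 / 1.8392 = 1.0358

1.04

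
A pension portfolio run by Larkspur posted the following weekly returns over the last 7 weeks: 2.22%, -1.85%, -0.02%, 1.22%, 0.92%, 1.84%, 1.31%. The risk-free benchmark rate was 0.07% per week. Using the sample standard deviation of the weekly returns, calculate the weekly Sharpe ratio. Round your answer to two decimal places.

0.54

μ = (2.22 − 1.85 − 0.02 + 1.22 + 0.92 + 1.84 + 1.31) / 7 = 0.8057%
Sample σ = √[Σ(r − μ)² / 6] = √[11.2436 / 6] = √1.8739 = 1.3689%
Sharpe = (μ − rf) / σ = (0.8057 − 0.07) / 1.3689 = 0.7357 / 1.3689 = 0.5374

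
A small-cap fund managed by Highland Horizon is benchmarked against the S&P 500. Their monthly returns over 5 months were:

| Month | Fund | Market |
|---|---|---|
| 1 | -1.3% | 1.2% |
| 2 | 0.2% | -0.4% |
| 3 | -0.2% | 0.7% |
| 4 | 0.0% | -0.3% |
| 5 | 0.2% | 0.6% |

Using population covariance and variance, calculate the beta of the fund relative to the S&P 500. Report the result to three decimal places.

r̄p = -0.2200%,  r̄m = 0.3600%
Cov = Σ(rp − r̄p)(rm − r̄m) / 5 = -0.2528
Var(rm) = Σ(rm − r̄m)² / 5 = 0.3784
β = Cov / Var = -0.2528 / 0.3784 = -0.6681

-0.668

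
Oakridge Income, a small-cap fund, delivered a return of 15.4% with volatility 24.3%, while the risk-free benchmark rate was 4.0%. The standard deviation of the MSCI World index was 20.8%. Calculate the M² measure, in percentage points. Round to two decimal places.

Sharpe = (Rp − Rf) / σp = (15.4% − 4.0%) / 24.3% = 0.4691
M² = Rf + Sharpe × σm = 4.0% + 0.4691 × 20.8% = 13.7573%

13.76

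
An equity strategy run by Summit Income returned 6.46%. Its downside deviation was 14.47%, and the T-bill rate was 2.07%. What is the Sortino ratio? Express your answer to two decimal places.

0.30

Sortino = (Rp − Rf) / σd = (6.46% − 2.07%) / 14.47% = 4.39% / 14.47% = 0.3034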